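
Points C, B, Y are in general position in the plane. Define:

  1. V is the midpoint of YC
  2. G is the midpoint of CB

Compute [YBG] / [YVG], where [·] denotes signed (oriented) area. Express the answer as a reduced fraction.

Set C = (0, 0), B = (1, 0), Y = (0, 1); any affine frame gives the same invariant.
1. V is the midpoint of YC ⇒ V = (0, 1/2)
2. G is the midpoint of CB ⇒ G = (1/2, 0)
2·[YBG] = -1/2, 2·[YVG] = 1/4
[YBG]:[YVG] = -1/2:1/4 = -2

[YBG]:[YVG] = -2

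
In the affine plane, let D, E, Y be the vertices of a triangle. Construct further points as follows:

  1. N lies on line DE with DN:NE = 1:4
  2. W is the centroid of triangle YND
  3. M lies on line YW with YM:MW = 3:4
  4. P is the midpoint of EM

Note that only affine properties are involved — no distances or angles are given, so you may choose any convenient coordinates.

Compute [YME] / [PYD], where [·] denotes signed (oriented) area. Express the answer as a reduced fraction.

Assign D = (0, 0), E = (1, 0), Y = (0, 1) — the answer is frame-independent, so this choice is without loss of generality.
1. N lies on line DE with DN:NE = 1:4 ⇒ N = (1/5, 0)
2. W is the centroid of triangle YND ⇒ W = (1/15, 1/3)
3. M lies on line YW with YM:MW = 3:4 ⇒ M = (1/35, 5/7)
4. P is the midpoint of EM ⇒ P = (18/35, 5/14)
2·[YME] = 9/35, 2·[PYD] = 18/35
[YME]:[PYD] = 9/35:18/35 = 1/2

[YME]:[PYD] = 1/2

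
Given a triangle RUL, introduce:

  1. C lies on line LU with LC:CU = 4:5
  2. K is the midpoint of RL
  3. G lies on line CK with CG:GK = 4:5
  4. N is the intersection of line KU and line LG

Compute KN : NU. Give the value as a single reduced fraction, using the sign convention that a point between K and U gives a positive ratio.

Work in coordinates with R = (0, 0), U = (1, 0), L = (0, 1).
1. C lies on line LU with LC:CU = 4:5 ⇒ C = (4/9, 5/9)
2. K is the midpoint of RL ⇒ K = (0, 1/2)
3. G lies on line CK with CG:GK = 4:5 ⇒ G = (20/81, 43/81)
4. N is the intersection of line KU and line LG ⇒ N = (5/14, 9/28)
N = K + t·(U−K) with t = 5/14, so KN:NU = t:(1−t) = 5/14:9/14

KN:NU = 5/9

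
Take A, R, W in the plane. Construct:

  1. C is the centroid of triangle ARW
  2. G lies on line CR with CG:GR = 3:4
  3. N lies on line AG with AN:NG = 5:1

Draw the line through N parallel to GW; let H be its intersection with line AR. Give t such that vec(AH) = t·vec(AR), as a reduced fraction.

Assign A = (0, 0), R = (1, 0), W = (0, 1) — the answer is frame-independent, so this choice is without loss of generality.
1. C is the centroid of triangle ARW ⇒ C = (1/3, 1/3)
2. G lies on line CR with CG:GR = 3:4 ⇒ G = (13/21, 4/21)
3. N lies on line AG with AN:NG = 5:1 ⇒ N = (65/126, 10/63)
through N parallel to GW: direction (-13/21, 17/21); meets AR at H = (65/102, 0)
H = A + t·(R−A) with t = 65/102

t = 65/102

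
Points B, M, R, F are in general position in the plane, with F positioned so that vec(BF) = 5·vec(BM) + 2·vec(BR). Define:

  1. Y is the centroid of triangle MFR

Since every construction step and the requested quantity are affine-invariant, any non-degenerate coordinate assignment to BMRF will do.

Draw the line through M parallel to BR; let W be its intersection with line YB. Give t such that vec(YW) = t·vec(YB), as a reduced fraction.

Set B = (0, 0), M = (1, 0), R = (0, 1), F = (5, 2); any affine frame gives the same invariant.
1. Y is the centroid of triangle MFR ⇒ Y = (2, 1)
through M parallel to BR: direction (0, 1); meets YB at W = (1, 1/2)
W = Y + t·(B−Y) with t = 1/2

t = 1/2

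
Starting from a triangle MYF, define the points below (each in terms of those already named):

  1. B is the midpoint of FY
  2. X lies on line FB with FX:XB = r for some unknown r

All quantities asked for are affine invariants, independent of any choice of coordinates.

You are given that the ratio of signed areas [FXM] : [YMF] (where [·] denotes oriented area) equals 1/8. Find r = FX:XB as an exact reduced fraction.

r = 1/3

Choose coordinates M = (0, 0), Y = (1, 0), F = (0, 1).
1. B is the midpoint of FY ⇒ B = (1/2, 1/2)
2. With FX:XB = r, write λ = r/(r+1) so X = F + λ·(B−F); X is affine-linear in λ
Every point depending on X is an affine combination of X and λ-independent points, so each such coordinate is linear in λ; the λ² term in each signed area is a multiple of (B−F)×(B−F) = 0, so 2·[FXM] and 2·[YMF] are each linear in λ. Evaluating at λ=0 and λ=1:
  2·[FXM] = -1/2·λ,   2·[YMF] = -1
So [FXM]:[YMF] = (-1/2·λ) / (-1). Setting this equal to 1/8:
  -1/2·λ = 1/8·(-1)  ⇒  λ = 1/4
Then r = λ/(1−λ) = (1/4)/(3/4) = 1/3. Check: with r = 1/3, X = (1/8, 7/8) and [FXM]:[YMF] = 1/8 as required.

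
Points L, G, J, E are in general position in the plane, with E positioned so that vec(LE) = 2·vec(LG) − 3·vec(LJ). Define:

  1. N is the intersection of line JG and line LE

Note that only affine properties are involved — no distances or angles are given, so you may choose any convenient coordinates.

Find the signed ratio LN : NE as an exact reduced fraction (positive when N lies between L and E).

Work in coordinates with L = (0, 0), G = (1, 0), J = (0, 1), E = (2, -3).
1. N is the intersection of line JG and line LE ⇒ N = (-2, 3)
N = L + t·(E−L) with t = -1, so LN:NE = t:(1−t) = -1:2

LN:NE = -1/2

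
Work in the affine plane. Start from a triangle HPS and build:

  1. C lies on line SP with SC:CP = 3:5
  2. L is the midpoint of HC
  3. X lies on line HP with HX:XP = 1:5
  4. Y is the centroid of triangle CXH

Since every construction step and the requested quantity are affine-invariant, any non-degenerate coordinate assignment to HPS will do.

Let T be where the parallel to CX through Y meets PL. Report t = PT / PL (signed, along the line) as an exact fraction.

Choose coordinates H = (0, 0), P = (1, 0), S = (0, 1).
1. C lies on line SP with SC:CP = 3:5 ⇒ C = (3/8, 5/8)
2. L is the midpoint of HC ⇒ L = (3/16, 5/16)
3. X lies on line HP with HX:XP = 1:5 ⇒ X = (1/6, 0)
4. Y is the centroid of triangle CXH ⇒ Y = (13/72, 5/24)
through Y parallel to CX: direction (-5/24, -5/8); meets PL at T = (7/33, 10/33)
T = P + t·(L−P) with t = 32/33

t = 32/33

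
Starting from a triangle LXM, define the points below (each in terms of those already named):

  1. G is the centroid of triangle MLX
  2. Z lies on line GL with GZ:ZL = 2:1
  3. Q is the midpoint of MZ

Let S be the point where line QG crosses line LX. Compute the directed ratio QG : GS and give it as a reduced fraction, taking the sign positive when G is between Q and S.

QG:GS = 2/3

Assign L = (0, 0), X = (1, 0), M = (0, 1) — the answer is frame-independent, so this choice is without loss of generality.
1. G is the centroid of triangle MLX ⇒ G = (1/3, 1/3)
2. Z lies on line GL with GZ:ZL = 2:1 ⇒ Z = (1/9, 1/9)
3. Q is the midpoint of MZ ⇒ Q = (1/18, 5/9)
line QG meets LX at S = (3/4, 0)
G = Q + t·(S−Q) with t = 2/5, so QG:GS = 2/5:3/5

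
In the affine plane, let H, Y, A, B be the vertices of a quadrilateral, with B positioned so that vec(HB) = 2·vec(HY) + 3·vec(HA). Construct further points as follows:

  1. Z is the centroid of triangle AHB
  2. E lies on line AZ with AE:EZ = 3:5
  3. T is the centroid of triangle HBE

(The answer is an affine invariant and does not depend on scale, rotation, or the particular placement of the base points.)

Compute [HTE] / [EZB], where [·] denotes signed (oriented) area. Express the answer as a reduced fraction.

Set H = (0, 0), Y = (1, 0), A = (0, 1), B = (2, 3); any affine frame gives the same invariant.
1. Z is the centroid of triangle AHB ⇒ Z = (2/3, 4/3)
2. E lies on line AZ with AE:EZ = 3:5 ⇒ E = (1/4, 9/8)
3. T is the centroid of triangle HBE ⇒ T = (3/4, 11/8)
2·[HTE] = 1/2, 2·[EZB] = 5/12
[HTE]:[EZB] = 1/2:5/12 = 6/5

[HTE]:[EZB] = 6/5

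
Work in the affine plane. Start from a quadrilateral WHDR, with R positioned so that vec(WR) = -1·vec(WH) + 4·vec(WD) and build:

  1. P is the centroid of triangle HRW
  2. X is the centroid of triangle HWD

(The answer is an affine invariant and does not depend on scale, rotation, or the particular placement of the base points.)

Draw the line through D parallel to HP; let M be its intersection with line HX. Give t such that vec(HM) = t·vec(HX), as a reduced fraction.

Choose coordinates W = (0, 0), H = (1, 0), D = (0, 1), R = (-1, 4).
1. P is the centroid of triangle HRW ⇒ P = (0, 4/3)
2. X is the centroid of triangle HWD ⇒ X = (1/3, 1/3)
through D parallel to HP: direction (-1, 4/3); meets HX at M = (3/5, 1/5)
M = H + t·(X−H) with t = 3/5

t = 3/5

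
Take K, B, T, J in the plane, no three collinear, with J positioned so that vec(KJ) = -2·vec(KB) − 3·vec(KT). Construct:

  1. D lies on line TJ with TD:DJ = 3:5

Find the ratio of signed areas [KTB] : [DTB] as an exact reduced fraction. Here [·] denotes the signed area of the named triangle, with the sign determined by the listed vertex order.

Work in coordinates with K = (0, 0), B = (1, 0), T = (0, 1), J = (-2, -3).
1. D lies on line TJ with TD:DJ = 3:5 ⇒ D = (-3/4, -1/2)
2·[KTB] = -1, 2·[DTB] = -9/4
[KTB]:[DTB] = -1:-9/4 = 4/9

[KTB]:[DTB] = 4/9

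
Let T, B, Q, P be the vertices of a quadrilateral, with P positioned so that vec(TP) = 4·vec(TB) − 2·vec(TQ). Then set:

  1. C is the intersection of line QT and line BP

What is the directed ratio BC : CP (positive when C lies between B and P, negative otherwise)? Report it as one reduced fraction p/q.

Choose coordinates T = (0, 0), B = (1, 0), Q = (0, 1), P = (4, -2).
1. C is the intersection of line QT and line BP ⇒ C = (0, 2/3)
C = B + t·(P−B) with t = -1/3, so BC:CP = t:(1−t) = -1/3:4/3

BC:CP = -1/4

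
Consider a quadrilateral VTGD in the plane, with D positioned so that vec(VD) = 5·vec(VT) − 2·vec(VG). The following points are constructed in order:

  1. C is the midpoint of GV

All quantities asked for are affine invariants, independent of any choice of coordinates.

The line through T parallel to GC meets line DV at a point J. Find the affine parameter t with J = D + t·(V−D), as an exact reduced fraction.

t = 4/5

Set V = (0, 0), T = (1, 0), G = (0, 1), D = (5, -2); any affine frame gives the same invariant.
1. C is the midpoint of GV ⇒ C = (0, 1/2)
through T parallel to GC: direction (0, -1/2); meets DV at J = (1, -2/5)
J = D + t·(V−D) with t = 4/5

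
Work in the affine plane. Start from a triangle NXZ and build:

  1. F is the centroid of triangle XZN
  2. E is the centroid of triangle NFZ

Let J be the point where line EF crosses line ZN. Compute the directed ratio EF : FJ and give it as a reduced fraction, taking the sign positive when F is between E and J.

EF:FJ = -2/3

Set N = (0, 0), X = (1, 0), Z = (0, 1); any affine frame gives the same invariant.
1. F is the centroid of triangle XZN ⇒ F = (1/3, 1/3)
2. E is the centroid of triangle NFZ ⇒ E = (1/9, 4/9)
line EF meets ZN at J = (0, 1/2)
F = E + t·(J−E) with t = -2, so EF:FJ = -2:3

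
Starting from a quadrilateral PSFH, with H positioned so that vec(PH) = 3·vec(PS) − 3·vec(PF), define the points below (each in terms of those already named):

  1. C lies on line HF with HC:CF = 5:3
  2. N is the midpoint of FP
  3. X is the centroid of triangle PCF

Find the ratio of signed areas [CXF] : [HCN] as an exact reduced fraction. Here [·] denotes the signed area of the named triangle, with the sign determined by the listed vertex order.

[CXF]:[HCN] = -2/5

Work in coordinates with P = (0, 0), S = (1, 0), F = (0, 1), H = (3, -3).
1. C lies on line HF with HC:CF = 5:3 ⇒ C = (9/8, -1/2)
2. N is the midpoint of FP ⇒ N = (0, 1/2)
3. X is the centroid of triangle PCF ⇒ X = (3/8, 1/6)
2·[CXF] = -3/8, 2·[HCN] = 15/16
[CXF]:[HCN] = -3/8:15/16 = -2/5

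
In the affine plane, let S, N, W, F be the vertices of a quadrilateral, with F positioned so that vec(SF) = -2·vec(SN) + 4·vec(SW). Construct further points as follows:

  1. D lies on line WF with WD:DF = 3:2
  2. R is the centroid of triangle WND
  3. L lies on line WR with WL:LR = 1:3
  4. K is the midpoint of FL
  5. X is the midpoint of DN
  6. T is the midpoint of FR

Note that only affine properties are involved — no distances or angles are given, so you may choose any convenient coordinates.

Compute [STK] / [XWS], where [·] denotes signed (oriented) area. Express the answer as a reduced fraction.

Assign S = (0, 0), N = (1, 0), W = (0, 1), F = (-2, 4) — the answer is frame-independent, so this choice is without loss of generality.
1. D lies on line WF with WD:DF = 3:2 ⇒ D = (-6/5, 14/5)
2. R is the centroid of triangle WND ⇒ R = (-1/15, 19/15)
3. L lies on line WR with WL:LR = 1:3 ⇒ L = (-1/60, 16/15)
4. K is the midpoint of FL ⇒ K = (-121/120, 38/15)
5. X is the midpoint of DN ⇒ X = (-1/10, 7/5)
6. T is the midpoint of FR ⇒ T = (-31/30, 79/30)
2·[STK] = 3/80, 2·[XWS] = -1/10
[STK]:[XWS] = 3/80:-1/10 = -3/8

[STK]:[XWS] = -3/8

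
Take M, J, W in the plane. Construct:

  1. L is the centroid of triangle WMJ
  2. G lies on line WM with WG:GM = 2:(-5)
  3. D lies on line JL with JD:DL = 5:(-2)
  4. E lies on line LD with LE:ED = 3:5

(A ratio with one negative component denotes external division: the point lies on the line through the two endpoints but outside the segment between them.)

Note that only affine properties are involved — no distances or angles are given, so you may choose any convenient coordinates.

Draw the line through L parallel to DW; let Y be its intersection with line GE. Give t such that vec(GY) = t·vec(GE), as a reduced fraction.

t = 32/23

Work in coordinates with M = (0, 0), J = (1, 0), W = (0, 1).
1. L is the centroid of triangle WMJ ⇒ L = (1/3, 1/3)
2. G lies on line WM with WG:GM = 2:(-5) ⇒ G = (0, 5/3)
3. D lies on line JL with JD:DL = 5:(-2) ⇒ D = (-1/9, 5/9)
4. E lies on line LD with LE:ED = 3:5 ⇒ E = (1/6, 5/12)
through L parallel to DW: direction (1/9, 4/9); meets GE at Y = (16/69, -5/69)
Y = G + t·(E−G) with t = 32/23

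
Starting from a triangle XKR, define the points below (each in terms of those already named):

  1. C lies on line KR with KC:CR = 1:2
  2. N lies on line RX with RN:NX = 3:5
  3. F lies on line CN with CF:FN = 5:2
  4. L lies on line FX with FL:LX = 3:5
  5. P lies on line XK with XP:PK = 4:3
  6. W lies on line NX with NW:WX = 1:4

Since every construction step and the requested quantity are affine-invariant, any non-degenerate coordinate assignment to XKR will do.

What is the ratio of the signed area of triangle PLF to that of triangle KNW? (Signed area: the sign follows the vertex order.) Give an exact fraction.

[PLF]:[KNW] = -13/14

Set X = (0, 0), K = (1, 0), R = (0, 1); any affine frame gives the same invariant.
1. C lies on line KR with KC:CR = 1:2 ⇒ C = (2/3, 1/3)
2. N lies on line RX with RN:NX = 3:5 ⇒ N = (0, 5/8)
3. F lies on line CN with CF:FN = 5:2 ⇒ F = (4/21, 13/24)
4. L lies on line FX with FL:LX = 3:5 ⇒ L = (5/42, 65/192)
5. P lies on line XK with XP:PK = 4:3 ⇒ P = (4/7, 0)
6. W lies on line NX with NW:WX = 1:4 ⇒ W = (0, 1/2)
2·[PLF] = -13/112, 2·[KNW] = 1/8
[PLF]:[KNW] = -13/112:1/8 = -13/14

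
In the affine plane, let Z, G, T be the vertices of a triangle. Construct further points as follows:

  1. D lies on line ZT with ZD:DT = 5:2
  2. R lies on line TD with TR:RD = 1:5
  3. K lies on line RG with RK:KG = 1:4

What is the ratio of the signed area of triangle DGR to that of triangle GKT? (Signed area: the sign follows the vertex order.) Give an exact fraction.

[DGR]:[GKT] = -25/4

Work in coordinates with Z = (0, 0), G = (1, 0), T = (0, 1).
1. D lies on line ZT with ZD:DT = 5:2 ⇒ D = (0, 5/7)
2. R lies on line TD with TR:RD = 1:5 ⇒ R = (0, 20/21)
3. K lies on line RG with RK:KG = 1:4 ⇒ K = (1/5, 16/21)
2·[DGR] = 5/21, 2·[GKT] = -4/105
[DGR]:[GKT] = 5/21:-4/105 = -25/4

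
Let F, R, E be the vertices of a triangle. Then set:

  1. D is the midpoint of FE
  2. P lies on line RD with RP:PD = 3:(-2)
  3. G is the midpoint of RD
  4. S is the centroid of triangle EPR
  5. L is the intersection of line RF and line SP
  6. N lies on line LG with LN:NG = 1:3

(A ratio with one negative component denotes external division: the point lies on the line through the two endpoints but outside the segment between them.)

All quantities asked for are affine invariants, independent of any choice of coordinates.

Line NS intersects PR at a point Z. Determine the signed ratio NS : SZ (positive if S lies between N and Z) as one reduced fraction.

NS:SZ = 11/16

Work in coordinates with F = (0, 0), R = (1, 0), E = (0, 1).
1. D is the midpoint of FE ⇒ D = (0, 1/2)
2. P lies on line RD with RP:PD = 3:(-2) ⇒ P = (-2, 3/2)
3. G is the midpoint of RD ⇒ G = (1/2, 1/4)
4. S is the centroid of triangle EPR ⇒ S = (-1/3, 5/6)
5. L is the intersection of line RF and line SP ⇒ L = (7/4, 0)
6. N lies on line LG with LN:NG = 1:3 ⇒ N = (23/16, 1/16)
line NS meets PR at Z = (-32/11, 43/22)
S = N + t·(Z−N) with t = 11/27, so NS:SZ = 11/27:16/27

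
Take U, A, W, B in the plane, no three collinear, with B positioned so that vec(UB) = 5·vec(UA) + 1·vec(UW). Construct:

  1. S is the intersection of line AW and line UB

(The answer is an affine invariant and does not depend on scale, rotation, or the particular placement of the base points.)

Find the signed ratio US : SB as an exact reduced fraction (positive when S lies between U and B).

US:SB = 1/5

Choose coordinates U = (0, 0), A = (1, 0), W = (0, 1), B = (5, 1).
1. S is the intersection of line AW and line UB ⇒ S = (5/6, 1/6)
S = U + t·(B−U) with t = 1/6, so US:SB = t:(1−t) = 1/6:5/6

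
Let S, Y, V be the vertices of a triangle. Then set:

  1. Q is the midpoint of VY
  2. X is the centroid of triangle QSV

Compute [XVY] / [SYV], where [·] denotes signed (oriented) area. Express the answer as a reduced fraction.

Assign S = (0, 0), Y = (1, 0), V = (0, 1) — the answer is frame-independent, so this choice is without loss of generality.
1. Q is the midpoint of VY ⇒ Q = (1/2, 1/2)
2. X is the centroid of triangle QSV ⇒ X = (1/6, 1/2)
2·[XVY] = -1/3, 2·[SYV] = 1
[XVY]:[SYV] = -1/3:1 = -1/3

[XVY]:[SYV] = -1/3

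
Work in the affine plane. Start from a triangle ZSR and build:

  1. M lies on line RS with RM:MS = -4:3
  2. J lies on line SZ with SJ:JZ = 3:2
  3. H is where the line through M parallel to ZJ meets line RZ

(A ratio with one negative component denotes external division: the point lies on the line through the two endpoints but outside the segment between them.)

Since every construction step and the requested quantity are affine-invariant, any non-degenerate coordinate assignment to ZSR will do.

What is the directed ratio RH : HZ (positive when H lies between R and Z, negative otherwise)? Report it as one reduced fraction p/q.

Set Z = (0, 0), S = (1, 0), R = (0, 1); any affine frame gives the same invariant.
1. M lies on line RS with RM:MS = -4:3 ⇒ M = (4, -3)
2. J lies on line SZ with SJ:JZ = 3:2 ⇒ J = (2/5, 0)
3. H is where the line through M parallel to ZJ meets line RZ ⇒ H = (0, -3)
H = R + t·(Z−R) with t = 4, so RH:HZ = t:(1−t) = 4:-3

RH:HZ = -4/3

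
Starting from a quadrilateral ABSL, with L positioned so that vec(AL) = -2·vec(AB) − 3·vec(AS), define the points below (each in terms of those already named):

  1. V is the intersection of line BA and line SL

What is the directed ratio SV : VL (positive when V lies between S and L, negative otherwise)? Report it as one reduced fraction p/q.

Work in coordinates with A = (0, 0), B = (1, 0), S = (0, 1), L = (-2, -3).
1. V is the intersection of line BA and line SL ⇒ V = (-1/2, 0)
V = S + t·(L−S) with t = 1/4, so SV:VL = t:(1−t) = 1/4:3/4

SV:VL = 1/3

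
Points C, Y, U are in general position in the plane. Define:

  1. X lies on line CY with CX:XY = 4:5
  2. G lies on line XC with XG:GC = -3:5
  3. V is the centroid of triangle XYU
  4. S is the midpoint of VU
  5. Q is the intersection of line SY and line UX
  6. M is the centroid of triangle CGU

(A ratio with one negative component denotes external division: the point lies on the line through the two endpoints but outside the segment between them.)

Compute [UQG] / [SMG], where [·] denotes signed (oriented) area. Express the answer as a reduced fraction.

[UQG]:[SMG] = 36/55

Choose coordinates C = (0, 0), Y = (1, 0), U = (0, 1).
1. X lies on line CY with CX:XY = 4:5 ⇒ X = (4/9, 0)
2. G lies on line XC with XG:GC = -3:5 ⇒ G = (10/9, 0)
3. V is the centroid of triangle XYU ⇒ V = (13/27, 1/3)
4. S is the midpoint of VU ⇒ S = (13/54, 2/3)
5. Q is the intersection of line SY and line UX ⇒ Q = (4/45, 4/5)
6. M is the centroid of triangle CGU ⇒ M = (10/27, 1/3)
2·[UQG] = 2/15, 2·[SMG] = 11/54
[UQG]:[SMG] = 2/15:11/54 = 36/55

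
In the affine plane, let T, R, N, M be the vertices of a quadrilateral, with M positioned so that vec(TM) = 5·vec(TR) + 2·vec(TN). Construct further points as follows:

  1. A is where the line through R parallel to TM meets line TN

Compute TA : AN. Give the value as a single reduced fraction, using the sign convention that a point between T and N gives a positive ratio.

Choose coordinates T = (0, 0), R = (1, 0), N = (0, 1), M = (5, 2).
1. A is where the line through R parallel to TM meets line TN ⇒ A = (0, -2/5)
A = T + t·(N−T) with t = -2/5, so TA:AN = t:(1−t) = -2/5:7/5

TA:AN = -2/7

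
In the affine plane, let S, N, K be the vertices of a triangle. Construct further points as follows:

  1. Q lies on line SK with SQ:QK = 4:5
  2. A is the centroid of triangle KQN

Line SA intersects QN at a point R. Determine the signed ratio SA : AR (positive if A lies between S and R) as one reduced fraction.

Assign S = (0, 0), N = (1, 0), K = (0, 1) — the answer is frame-independent, so this choice is without loss of generality.
1. Q lies on line SK with SQ:QK = 4:5 ⇒ Q = (0, 4/9)
2. A is the centroid of triangle KQN ⇒ A = (1/3, 13/27)
line SA meets QN at R = (4/17, 52/153)
A = S + t·(R−S) with t = 17/12, so SA:AR = 17/12:-5/12

SA:AR = -17/5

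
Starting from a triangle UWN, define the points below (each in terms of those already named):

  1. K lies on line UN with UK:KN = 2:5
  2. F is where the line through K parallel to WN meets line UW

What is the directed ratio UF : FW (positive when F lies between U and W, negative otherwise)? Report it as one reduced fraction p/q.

Set U = (0, 0), W = (1, 0), N = (0, 1); any affine frame gives the same invariant.
1. K lies on line UN with UK:KN = 2:5 ⇒ K = (0, 2/7)
2. F is where the line through K parallel to WN meets line UW ⇒ F = (2/7, 0)
F = U + t·(W−U) with t = 2/7, so UF:FW = t:(1−t) = 2/7:5/7

UF:FW = 2/5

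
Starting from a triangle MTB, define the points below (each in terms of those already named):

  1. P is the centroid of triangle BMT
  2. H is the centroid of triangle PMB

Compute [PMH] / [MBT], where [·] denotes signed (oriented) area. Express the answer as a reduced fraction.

Set M = (0, 0), T = (1, 0), B = (0, 1); any affine frame gives the same invariant.
1. P is the centroid of triangle BMT ⇒ P = (1/3, 1/3)
2. H is the centroid of triangle PMB ⇒ H = (1/9, 4/9)
2·[PMH] = -1/9, 2·[MBT] = -1
[PMH]:[MBT] = -1/9:-1 = 1/9

[PMH]:[MBT] = 1/9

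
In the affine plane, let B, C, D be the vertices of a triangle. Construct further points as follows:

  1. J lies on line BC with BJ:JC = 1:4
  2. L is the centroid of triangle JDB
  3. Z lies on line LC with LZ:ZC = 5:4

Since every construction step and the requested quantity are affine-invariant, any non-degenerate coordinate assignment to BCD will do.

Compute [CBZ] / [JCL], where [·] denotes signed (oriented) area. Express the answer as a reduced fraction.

Work in coordinates with B = (0, 0), C = (1, 0), D = (0, 1).
1. J lies on line BC with BJ:JC = 1:4 ⇒ J = (1/5, 0)
2. L is the centroid of triangle JDB ⇒ L = (1/15, 1/3)
3. Z lies on line LC with LZ:ZC = 5:4 ⇒ Z = (79/135, 4/27)
2·[CBZ] = -4/27, 2·[JCL] = 4/15
[CBZ]:[JCL] = -4/27:4/15 = -5/9

[CBZ]:[JCL] = -5/9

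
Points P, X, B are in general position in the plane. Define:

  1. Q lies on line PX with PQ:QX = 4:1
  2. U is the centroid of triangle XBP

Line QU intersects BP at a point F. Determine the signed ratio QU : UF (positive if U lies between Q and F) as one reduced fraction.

QU:UF = 7/5

Choose coordinates P = (0, 0), X = (1, 0), B = (0, 1).
1. Q lies on line PX with PQ:QX = 4:1 ⇒ Q = (4/5, 0)
2. U is the centroid of triangle XBP ⇒ U = (1/3, 1/3)
line QU meets BP at F = (0, 4/7)
U = Q + t·(F−Q) with t = 7/12, so QU:UF = 7/12:5/12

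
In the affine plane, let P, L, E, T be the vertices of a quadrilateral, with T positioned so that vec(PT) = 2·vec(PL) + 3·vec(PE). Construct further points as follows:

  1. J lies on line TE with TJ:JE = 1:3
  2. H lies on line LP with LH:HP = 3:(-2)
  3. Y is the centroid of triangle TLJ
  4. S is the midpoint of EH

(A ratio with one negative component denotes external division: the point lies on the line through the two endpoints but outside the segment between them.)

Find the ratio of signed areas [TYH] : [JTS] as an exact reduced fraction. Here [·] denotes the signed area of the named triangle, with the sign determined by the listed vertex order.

[TYH]:[JTS] = -38/3

Work in coordinates with P = (0, 0), L = (1, 0), E = (0, 1), T = (2, 3).
1. J lies on line TE with TJ:JE = 1:3 ⇒ J = (3/2, 5/2)
2. H lies on line LP with LH:HP = 3:(-2) ⇒ H = (-2, 0)
3. Y is the centroid of triangle TLJ ⇒ Y = (3/2, 11/6)
4. S is the midpoint of EH ⇒ S = (-1, 1/2)
2·[TYH] = -19/6, 2·[JTS] = 1/4
[TYH]:[JTS] = -19/6:1/4 = -38/3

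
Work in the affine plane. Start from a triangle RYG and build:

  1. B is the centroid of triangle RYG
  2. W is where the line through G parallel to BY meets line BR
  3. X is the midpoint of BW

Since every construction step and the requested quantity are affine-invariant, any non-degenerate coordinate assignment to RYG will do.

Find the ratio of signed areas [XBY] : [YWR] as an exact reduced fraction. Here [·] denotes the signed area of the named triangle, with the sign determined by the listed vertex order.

[XBY]:[YWR] = 1/4

Choose coordinates R = (0, 0), Y = (1, 0), G = (0, 1).
1. B is the centroid of triangle RYG ⇒ B = (1/3, 1/3)
2. W is where the line through G parallel to BY meets line BR ⇒ W = (2/3, 2/3)
3. X is the midpoint of BW ⇒ X = (1/2, 1/2)
2·[XBY] = 1/6, 2·[YWR] = 2/3
[XBY]:[YWR] = 1/6:2/3 = 1/4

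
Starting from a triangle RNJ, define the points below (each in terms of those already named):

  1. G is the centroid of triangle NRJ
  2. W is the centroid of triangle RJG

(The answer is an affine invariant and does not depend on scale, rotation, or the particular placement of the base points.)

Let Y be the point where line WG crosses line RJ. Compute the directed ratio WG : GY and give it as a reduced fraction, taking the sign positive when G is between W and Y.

Assign R = (0, 0), N = (1, 0), J = (0, 1) — the answer is frame-independent, so this choice is without loss of generality.
1. G is the centroid of triangle NRJ ⇒ G = (1/3, 1/3)
2. W is the centroid of triangle RJG ⇒ W = (1/9, 4/9)
line WG meets RJ at Y = (0, 1/2)
G = W + t·(Y−W) with t = -2, so WG:GY = -2:3

WG:GY = -2/3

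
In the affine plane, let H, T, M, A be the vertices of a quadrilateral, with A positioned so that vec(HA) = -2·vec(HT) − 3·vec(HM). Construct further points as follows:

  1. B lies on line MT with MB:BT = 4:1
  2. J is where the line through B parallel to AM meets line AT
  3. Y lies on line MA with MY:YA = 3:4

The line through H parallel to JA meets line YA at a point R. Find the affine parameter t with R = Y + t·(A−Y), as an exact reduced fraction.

Choose coordinates H = (0, 0), T = (1, 0), M = (0, 1), A = (-2, -3).
1. B lies on line MT with MB:BT = 4:1 ⇒ B = (4/5, 1/5)
2. J is where the line through B parallel to AM meets line AT ⇒ J = (2/5, -3/5)
3. Y lies on line MA with MY:YA = 3:4 ⇒ Y = (-6/7, -5/7)
through H parallel to JA: direction (-12/5, -12/5); meets YA at R = (-1, -1)
R = Y + t·(A−Y) with t = 1/8

t = 1/8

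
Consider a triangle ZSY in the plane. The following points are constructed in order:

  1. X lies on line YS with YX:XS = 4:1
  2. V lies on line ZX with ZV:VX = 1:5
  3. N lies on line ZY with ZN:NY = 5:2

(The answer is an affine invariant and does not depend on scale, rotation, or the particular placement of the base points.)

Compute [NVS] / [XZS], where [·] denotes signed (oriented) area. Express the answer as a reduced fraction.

[NVS]:[XZS] = 41/14

Work in coordinates with Z = (0, 0), S = (1, 0), Y = (0, 1).
1. X lies on line YS with YX:XS = 4:1 ⇒ X = (4/5, 1/5)
2. V lies on line ZX with ZV:VX = 1:5 ⇒ V = (2/15, 1/30)
3. N lies on line ZY with ZN:NY = 5:2 ⇒ N = (0, 5/7)
2·[NVS] = 41/70, 2·[XZS] = 1/5
[NVS]:[XZS] = 41/70:1/5 = 41/14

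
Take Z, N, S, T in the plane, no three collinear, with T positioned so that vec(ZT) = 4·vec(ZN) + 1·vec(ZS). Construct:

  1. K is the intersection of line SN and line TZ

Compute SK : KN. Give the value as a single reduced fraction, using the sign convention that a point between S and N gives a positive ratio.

SK:KN = 4

Set Z = (0, 0), N = (1, 0), S = (0, 1), T = (4, 1); any affine frame gives the same invariant.
1. K is the intersection of line SN and line TZ ⇒ K = (4/5, 1/5)
K = S + t·(N−S) with t = 4/5, so SK:KN = t:(1−t) = 4/5:1/5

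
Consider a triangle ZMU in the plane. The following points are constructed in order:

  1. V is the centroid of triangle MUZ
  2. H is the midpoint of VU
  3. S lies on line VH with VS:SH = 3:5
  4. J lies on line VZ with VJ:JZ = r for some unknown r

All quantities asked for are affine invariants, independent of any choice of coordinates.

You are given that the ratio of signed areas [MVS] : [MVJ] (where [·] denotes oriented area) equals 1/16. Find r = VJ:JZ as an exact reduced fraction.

r = -3/4

Choose coordinates Z = (0, 0), M = (1, 0), U = (0, 1).
1. V is the centroid of triangle MUZ ⇒ V = (1/3, 1/3)
2. H is the midpoint of VU ⇒ H = (1/6, 2/3)
3. S lies on line VH with VS:SH = 3:5 ⇒ S = (13/48, 11/24)
4. With VJ:JZ = r, write λ = r/(r+1) so J = V + λ·(Z−V); J is affine-linear in λ
Every point depending on J is an affine combination of J and λ-independent points, so each such coordinate is linear in λ; the λ² term in each signed area is a multiple of (Z−V)×(Z−V) = 0, so 2·[MVS] and 2·[MVJ] are each linear in λ. Evaluating at λ=0 and λ=1:
  2·[MVS] = -1/16,   2·[MVJ] = 1/3·λ
So [MVS]:[MVJ] = (-1/16) / (1/3·λ). Setting this equal to 1/16:
  -1/16 = 1/16·(1/3·λ)  ⇒  λ = -3
Then r = λ/(1−λ) = (-3)/(4) = -3/4. Check: with r = -3/4, J = (4/3, 4/3) and [MVS]:[MVJ] = 1/16 as required.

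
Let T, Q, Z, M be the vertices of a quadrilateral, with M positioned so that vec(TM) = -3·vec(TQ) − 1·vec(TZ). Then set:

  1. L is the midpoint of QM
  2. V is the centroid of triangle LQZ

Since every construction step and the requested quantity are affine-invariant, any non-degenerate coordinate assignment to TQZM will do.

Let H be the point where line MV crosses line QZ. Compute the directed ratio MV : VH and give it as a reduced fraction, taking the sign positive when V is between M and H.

MV:VH = 5

Work in coordinates with T = (0, 0), Q = (1, 0), Z = (0, 1), M = (-3, -1).
1. L is the midpoint of QM ⇒ L = (-1, -1/2)
2. V is the centroid of triangle LQZ ⇒ V = (0, 1/6)
line MV meets QZ at H = (3/5, 2/5)
V = M + t·(H−M) with t = 5/6, so MV:VH = 5/6:1/6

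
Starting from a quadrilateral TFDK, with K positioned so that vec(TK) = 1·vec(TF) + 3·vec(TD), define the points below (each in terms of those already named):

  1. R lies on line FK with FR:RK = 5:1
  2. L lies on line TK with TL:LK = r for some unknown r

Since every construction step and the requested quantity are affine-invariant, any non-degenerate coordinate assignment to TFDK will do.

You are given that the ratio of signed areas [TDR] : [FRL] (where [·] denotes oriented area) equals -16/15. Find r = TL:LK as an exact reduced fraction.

Assign T = (0, 0), F = (1, 0), D = (0, 1), K = (1, 3) — the answer is frame-independent, so this choice is without loss of generality.
1. R lies on line FK with FR:RK = 5:1 ⇒ R = (1, 5/2)
2. With TL:LK = r, write λ = r/(r+1) so L = T + λ·(K−T); L is affine-linear in λ
Every point depending on L is an affine combination of L and λ-independent points, so each such coordinate is linear in λ; the λ² term in each signed area is a multiple of (K−T)×(K−T) = 0, so 2·[TDR] and 2·[FRL] are each linear in λ. Evaluating at λ=0 and λ=1:
  2·[TDR] = -1,   2·[FRL] = -5/2·λ + 5/2
So [TDR]:[FRL] = (-1) / (-5/2·λ + 5/2). Setting this equal to -16/15:
  -1 = -16/15·(-5/2·λ + 5/2)  ⇒  λ = 5/8
Then r = λ/(1−λ) = (5/8)/(3/8) = 5/3. Check: with r = 5/3, L = (5/8, 15/8) and [TDR]:[FRL] = -16/15 as required.

r = 5/3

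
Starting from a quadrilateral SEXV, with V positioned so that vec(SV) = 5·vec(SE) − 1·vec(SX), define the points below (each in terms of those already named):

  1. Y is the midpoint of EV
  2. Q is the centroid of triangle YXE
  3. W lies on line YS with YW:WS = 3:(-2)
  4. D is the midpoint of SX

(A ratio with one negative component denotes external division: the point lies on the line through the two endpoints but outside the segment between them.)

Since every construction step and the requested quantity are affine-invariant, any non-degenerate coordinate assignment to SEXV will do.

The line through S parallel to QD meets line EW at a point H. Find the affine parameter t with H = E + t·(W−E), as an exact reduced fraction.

Choose coordinates S = (0, 0), E = (1, 0), X = (0, 1), V = (5, -1).
1. Y is the midpoint of EV ⇒ Y = (3, -1/2)
2. Q is the centroid of triangle YXE ⇒ Q = (4/3, 1/6)
3. W lies on line YS with YW:WS = 3:(-2) ⇒ W = (-6, 1)
4. D is the midpoint of SX ⇒ D = (0, 1/2)
through S parallel to QD: direction (-4/3, 1/3); meets EW at H = (-4/3, 1/3)
H = E + t·(W−E) with t = 1/3

t = 1/3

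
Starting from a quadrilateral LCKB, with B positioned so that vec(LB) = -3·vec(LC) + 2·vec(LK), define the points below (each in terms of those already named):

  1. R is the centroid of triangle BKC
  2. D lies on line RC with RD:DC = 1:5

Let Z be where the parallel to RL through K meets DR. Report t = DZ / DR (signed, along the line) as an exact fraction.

t = -3

Choose coordinates L = (0, 0), C = (1, 0), K = (0, 1), B = (-3, 2).
1. R is the centroid of triangle BKC ⇒ R = (-2/3, 1)
2. D lies on line RC with RD:DC = 1:5 ⇒ D = (-7/18, 5/6)
through K parallel to RL: direction (2/3, -1); meets DR at Z = (4/9, 1/3)
Z = D + t·(R−D) with t = -3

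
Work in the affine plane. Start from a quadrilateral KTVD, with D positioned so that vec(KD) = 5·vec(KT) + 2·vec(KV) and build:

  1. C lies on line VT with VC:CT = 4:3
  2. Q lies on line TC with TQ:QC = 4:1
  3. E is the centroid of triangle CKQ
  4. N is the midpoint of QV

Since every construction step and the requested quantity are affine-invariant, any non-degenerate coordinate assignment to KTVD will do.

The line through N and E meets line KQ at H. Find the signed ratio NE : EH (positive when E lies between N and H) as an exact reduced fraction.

NE:EH = 21/2

Choose coordinates K = (0, 0), T = (1, 0), V = (0, 1), D = (5, 2).
1. C lies on line VT with VC:CT = 4:3 ⇒ C = (4/7, 3/7)
2. Q lies on line TC with TQ:QC = 4:1 ⇒ Q = (23/35, 12/35)
3. E is the centroid of triangle CKQ ⇒ E = (43/105, 9/35)
4. N is the midpoint of QV ⇒ N = (23/70, 47/70)
line NE meets KQ at H = (184/441, 32/147)
E = N + t·(H−N) with t = 21/23, so NE:EH = 21/23:2/23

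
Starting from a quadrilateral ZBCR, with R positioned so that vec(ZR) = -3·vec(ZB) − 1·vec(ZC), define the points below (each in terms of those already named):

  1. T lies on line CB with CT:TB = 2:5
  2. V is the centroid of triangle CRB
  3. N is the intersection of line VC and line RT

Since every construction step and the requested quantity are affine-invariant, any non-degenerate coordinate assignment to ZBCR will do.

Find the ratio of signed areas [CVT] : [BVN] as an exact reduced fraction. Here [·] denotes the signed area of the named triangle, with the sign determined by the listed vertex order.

[CVT]:[BVN] = -6/7

Assign Z = (0, 0), B = (1, 0), C = (0, 1), R = (-3, -1) — the answer is frame-independent, so this choice is without loss of generality.
1. T lies on line CB with CT:TB = 2:5 ⇒ T = (2/7, 5/7)
2. V is the centroid of triangle CRB ⇒ V = (-2/3, 0)
3. N is the intersection of line VC and line RT ⇒ N = (-4/9, 1/3)
2·[CVT] = 10/21, 2·[BVN] = -5/9
[CVT]:[BVN] = 10/21:-5/9 = -6/7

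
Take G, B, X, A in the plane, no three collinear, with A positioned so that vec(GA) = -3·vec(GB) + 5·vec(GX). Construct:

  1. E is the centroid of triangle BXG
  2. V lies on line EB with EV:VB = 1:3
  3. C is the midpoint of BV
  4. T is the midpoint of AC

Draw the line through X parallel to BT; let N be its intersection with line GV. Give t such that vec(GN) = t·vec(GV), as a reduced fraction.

t = 34/29

Assign G = (0, 0), B = (1, 0), X = (0, 1), A = (-3, 5) — the answer is frame-independent, so this choice is without loss of generality.
1. E is the centroid of triangle BXG ⇒ E = (1/3, 1/3)
2. V lies on line EB with EV:VB = 1:3 ⇒ V = (1/2, 1/4)
3. C is the midpoint of BV ⇒ C = (3/4, 1/8)
4. T is the midpoint of AC ⇒ T = (-9/8, 41/16)
through X parallel to BT: direction (-17/8, 41/16); meets GV at N = (17/29, 17/58)
N = G + t·(V−G) with t = 34/29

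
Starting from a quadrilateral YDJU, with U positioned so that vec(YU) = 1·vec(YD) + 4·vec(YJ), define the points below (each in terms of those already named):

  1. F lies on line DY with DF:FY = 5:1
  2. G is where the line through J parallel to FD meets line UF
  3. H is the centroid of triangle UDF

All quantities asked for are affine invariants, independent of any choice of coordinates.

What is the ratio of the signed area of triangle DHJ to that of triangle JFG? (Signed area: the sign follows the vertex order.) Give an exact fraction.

Choose coordinates Y = (0, 0), D = (1, 0), J = (0, 1), U = (1, 4).
1. F lies on line DY with DF:FY = 5:1 ⇒ F = (1/6, 0)
2. G is where the line through J parallel to FD meets line UF ⇒ G = (3/8, 1)
3. H is the centroid of triangle UDF ⇒ H = (13/18, 4/3)
2·[DHJ] = 19/18, 2·[JFG] = 3/8
[DHJ]:[JFG] = 19/18:3/8 = 76/27

[DHJ]:[JFG] = 76/27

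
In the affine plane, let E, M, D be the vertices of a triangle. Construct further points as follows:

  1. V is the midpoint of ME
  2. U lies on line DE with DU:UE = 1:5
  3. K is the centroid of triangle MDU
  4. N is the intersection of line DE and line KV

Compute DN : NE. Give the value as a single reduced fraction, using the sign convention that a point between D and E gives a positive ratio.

DN:NE = -5/11

Choose coordinates E = (0, 0), M = (1, 0), D = (0, 1).
1. V is the midpoint of ME ⇒ V = (1/2, 0)
2. U lies on line DE with DU:UE = 1:5 ⇒ U = (0, 5/6)
3. K is the centroid of triangle MDU ⇒ K = (1/3, 11/18)
4. N is the intersection of line DE and line KV ⇒ N = (0, 11/6)
N = D + t·(E−D) with t = -5/6, so DN:NE = t:(1−t) = -5/6:11/6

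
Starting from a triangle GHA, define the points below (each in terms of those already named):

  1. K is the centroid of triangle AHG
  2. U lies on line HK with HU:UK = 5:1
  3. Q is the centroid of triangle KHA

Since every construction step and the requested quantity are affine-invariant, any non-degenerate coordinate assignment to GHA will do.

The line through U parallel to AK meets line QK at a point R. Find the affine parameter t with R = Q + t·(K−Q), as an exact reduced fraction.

Assign G = (0, 0), H = (1, 0), A = (0, 1) — the answer is frame-independent, so this choice is without loss of generality.
1. K is the centroid of triangle AHG ⇒ K = (1/3, 1/3)
2. U lies on line HK with HU:UK = 5:1 ⇒ U = (4/9, 5/18)
3. Q is the centroid of triangle KHA ⇒ Q = (4/9, 4/9)
through U parallel to AK: direction (1/3, -2/3); meets QK at R = (7/18, 7/18)
R = Q + t·(K−Q) with t = 1/2

t = 1/2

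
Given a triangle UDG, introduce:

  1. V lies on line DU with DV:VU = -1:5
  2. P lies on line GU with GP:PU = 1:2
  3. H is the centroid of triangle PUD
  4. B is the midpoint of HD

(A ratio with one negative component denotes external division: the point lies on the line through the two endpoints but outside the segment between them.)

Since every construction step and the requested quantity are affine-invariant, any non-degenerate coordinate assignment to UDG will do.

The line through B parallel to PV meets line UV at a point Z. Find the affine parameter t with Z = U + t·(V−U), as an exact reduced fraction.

t = 7/10

Choose coordinates U = (0, 0), D = (1, 0), G = (0, 1).
1. V lies on line DU with DV:VU = -1:5 ⇒ V = (5/4, 0)
2. P lies on line GU with GP:PU = 1:2 ⇒ P = (0, 2/3)
3. H is the centroid of triangle PUD ⇒ H = (1/3, 2/9)
4. B is the midpoint of HD ⇒ B = (2/3, 1/9)
through B parallel to PV: direction (5/4, -2/3); meets UV at Z = (7/8, 0)
Z = U + t·(V−U) with t = 7/10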